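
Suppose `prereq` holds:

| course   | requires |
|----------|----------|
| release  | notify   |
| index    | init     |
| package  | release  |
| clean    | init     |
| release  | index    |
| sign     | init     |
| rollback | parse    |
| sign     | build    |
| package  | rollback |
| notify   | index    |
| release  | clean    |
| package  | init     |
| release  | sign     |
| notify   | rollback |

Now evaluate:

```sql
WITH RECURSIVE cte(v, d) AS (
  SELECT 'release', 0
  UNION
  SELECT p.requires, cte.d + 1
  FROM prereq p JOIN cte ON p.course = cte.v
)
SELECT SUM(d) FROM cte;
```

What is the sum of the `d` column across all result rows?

Base: (release, d=0).
Iteration 1: edges from {release} -> (clean, d=1), (index, d=1), (notify, d=1), (sign, d=1).
Iteration 2: edges from {clean,index,notify,sign} -> (build, d=2), (index, d=2), (init, d=2), (rollback, d=2). [UNION drops 2 duplicate row(s)]
Iteration 3: edges from {build,index,init,rollback} -> (init, d=3), (parse, d=3).
Iteration 4: no outgoing edges from {init,parse}; recursion stops.
SUM(d) = 0 + 1 + 1 + 1 + 1 + 2 + 2 + 2 + 2 + 3 + 3 = 18.

18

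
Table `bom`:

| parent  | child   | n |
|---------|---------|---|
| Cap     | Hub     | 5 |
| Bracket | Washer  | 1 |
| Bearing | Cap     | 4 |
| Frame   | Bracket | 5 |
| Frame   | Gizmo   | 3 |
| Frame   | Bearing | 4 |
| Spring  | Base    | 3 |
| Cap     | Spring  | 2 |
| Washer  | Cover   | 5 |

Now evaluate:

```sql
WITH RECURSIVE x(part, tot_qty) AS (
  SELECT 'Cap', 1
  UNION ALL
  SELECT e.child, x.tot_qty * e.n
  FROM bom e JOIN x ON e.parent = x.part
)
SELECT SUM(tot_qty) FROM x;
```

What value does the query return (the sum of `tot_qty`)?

Base: (Cap, tot_qty=1).
Iteration 1: components of {Cap} -> Hub = 1*5 = 5, Spring = 1*2 = 2.
Iteration 2: components of {Hub,Spring} -> Base = 2*3 = 6.
Iteration 3: no further components; recursion stops.
SUM(tot_qty) = 1 + 2 + 5 + 6 = 14.

14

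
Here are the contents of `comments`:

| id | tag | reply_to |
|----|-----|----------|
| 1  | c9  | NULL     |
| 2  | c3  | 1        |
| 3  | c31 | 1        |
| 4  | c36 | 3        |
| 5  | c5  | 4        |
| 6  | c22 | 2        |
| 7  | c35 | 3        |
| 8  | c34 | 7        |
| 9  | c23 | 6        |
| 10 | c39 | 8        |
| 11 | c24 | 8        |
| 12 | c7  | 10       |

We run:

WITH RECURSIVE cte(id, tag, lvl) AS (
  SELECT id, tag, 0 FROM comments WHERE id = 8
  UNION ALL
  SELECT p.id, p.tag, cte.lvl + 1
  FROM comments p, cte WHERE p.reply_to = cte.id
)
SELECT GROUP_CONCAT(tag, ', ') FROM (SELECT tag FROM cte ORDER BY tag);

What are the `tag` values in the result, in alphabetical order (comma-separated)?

c24, c34, c39, c7

Base: id=8 (c34) at lvl 0.
Iteration 1: rows with reply_to in {8} -> c39 (id 10, lvl 1), c24 (id 11, lvl 1).
Iteration 2: rows with reply_to in {10,11} -> c7 (id 12, lvl 2).
Iteration 3: no rows with reply_to in {12}; recursion stops.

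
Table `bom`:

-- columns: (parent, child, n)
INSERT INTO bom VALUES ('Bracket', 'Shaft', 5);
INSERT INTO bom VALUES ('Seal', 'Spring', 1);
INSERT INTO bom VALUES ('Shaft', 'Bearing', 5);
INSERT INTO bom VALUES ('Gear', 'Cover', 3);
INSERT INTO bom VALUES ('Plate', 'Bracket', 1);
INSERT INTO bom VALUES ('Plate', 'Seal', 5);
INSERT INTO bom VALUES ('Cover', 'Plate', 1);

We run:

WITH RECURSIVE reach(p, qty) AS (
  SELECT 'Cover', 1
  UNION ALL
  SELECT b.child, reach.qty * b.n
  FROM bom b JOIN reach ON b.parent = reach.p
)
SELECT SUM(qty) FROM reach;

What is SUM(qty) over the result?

Base: (Cover, qty=1).
Iteration 1: components of {Cover} -> Plate = 1*1 = 1.
Iteration 2: components of {Plate} -> Bracket = 1*1 = 1, Seal = 1*5 = 5.
Iteration 3: components of {Bracket,Seal} -> Shaft = 1*5 = 5, Spring = 5*1 = 5.
Iteration 4: components of {Shaft,Spring} -> Bearing = 5*5 = 25.
Iteration 5: no further components; recursion stops.
SUM(qty) = 1 + 1 + 5 + 1 + 5 + 5 + 25 = 43.

43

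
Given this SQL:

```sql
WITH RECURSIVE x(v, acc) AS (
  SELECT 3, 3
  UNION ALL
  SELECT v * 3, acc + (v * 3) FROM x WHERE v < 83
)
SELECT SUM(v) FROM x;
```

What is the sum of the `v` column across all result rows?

363

Base: v=3, acc=3.
Iteration 1: 3 < 83 holds -> v = 3 * 3 = 9, acc = 3 + 9 = 12.
Iteration 2: 9 < 83 holds -> v = 9 * 3 = 27, acc = 12 + 27 = 39.
Iteration 3: 27 < 83 holds -> v = 27 * 3 = 81, acc = 39 + 81 = 120.
Iteration 4: 81 < 83 holds -> v = 81 * 3 = 243, acc = 120 + 243 = 363.
Iteration 5: 243 < 83 fails; recursion stops.
SUM(v) = 3 + 9 + 27 + 81 + 243 = 363.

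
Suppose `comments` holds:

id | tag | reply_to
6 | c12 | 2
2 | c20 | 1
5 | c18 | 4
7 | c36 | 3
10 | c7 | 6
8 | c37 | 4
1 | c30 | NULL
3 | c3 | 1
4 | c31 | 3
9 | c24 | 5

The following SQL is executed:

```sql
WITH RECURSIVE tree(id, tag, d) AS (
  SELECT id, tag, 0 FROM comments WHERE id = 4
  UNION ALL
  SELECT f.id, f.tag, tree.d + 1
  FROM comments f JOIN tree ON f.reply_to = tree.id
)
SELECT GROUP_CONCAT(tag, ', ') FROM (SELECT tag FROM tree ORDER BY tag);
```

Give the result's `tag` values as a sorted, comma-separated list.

Base: id=4 (c31) at d 0.
Iteration 1: rows with reply_to in {4} -> c18 (id 5, d 1), c37 (id 8, d 1).
Iteration 2: rows with reply_to in {5,8} -> c24 (id 9, d 2).
Iteration 3: no rows with reply_to in {9}; recursion stops.

c18, c24, c31, c37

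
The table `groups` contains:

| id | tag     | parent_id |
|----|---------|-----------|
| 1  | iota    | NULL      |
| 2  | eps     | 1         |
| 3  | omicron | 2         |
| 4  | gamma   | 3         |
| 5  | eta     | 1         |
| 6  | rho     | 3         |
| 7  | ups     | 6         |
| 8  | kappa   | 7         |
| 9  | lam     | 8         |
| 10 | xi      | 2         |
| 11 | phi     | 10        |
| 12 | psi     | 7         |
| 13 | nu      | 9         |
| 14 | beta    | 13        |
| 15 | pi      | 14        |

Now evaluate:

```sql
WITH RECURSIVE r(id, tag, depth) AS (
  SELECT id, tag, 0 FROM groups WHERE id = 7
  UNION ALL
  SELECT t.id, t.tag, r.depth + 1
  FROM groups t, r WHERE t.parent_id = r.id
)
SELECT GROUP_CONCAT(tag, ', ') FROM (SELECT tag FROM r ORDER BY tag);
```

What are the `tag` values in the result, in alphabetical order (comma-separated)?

Base: id=7 (ups) at depth 0.
Iteration 1: rows with parent_id in {7} -> kappa (id 8, depth 1), psi (id 12, depth 1).
Iteration 2: rows with parent_id in {8,12} -> lam (id 9, depth 2).
Iteration 3: rows with parent_id in {9} -> nu (id 13, depth 3).
Iteration 4: rows with parent_id in {13} -> beta (id 14, depth 4).
Iteration 5: rows with parent_id in {14} -> pi (id 15, depth 5).
Iteration 6: no rows with parent_id in {15}; recursion stops.

beta, kappa, lam, nu, pi, psi, ups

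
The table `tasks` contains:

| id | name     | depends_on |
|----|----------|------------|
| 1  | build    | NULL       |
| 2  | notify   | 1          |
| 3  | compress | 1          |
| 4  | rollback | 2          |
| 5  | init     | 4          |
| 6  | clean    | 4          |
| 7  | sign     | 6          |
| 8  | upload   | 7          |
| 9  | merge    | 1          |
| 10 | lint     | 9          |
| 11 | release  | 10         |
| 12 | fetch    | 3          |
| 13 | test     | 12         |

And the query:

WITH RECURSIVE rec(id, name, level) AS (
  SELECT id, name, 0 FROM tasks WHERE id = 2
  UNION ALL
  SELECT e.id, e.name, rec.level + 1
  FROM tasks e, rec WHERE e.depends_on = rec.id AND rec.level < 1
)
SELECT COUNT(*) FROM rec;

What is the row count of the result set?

Base: id=2 (notify) at level 0.
Iteration 1: rows with depends_on in {2} -> rollback (id 4, level 1).
Iteration 2: level < 1 fails for all current rows; recursion stops.
Total rows emitted: 2.

2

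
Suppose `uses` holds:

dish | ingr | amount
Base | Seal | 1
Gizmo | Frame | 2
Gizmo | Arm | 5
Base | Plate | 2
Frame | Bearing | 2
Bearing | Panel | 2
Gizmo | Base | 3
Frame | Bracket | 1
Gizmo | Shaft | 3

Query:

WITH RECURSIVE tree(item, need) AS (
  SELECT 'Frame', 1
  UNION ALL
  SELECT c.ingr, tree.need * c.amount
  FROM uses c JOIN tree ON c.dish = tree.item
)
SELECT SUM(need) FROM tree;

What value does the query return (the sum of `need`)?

8

Base: (Frame, need=1).
Iteration 1: components of {Frame} -> Bearing = 1*2 = 2, Bracket = 1*1 = 1.
Iteration 2: components of {Bearing,Bracket} -> Panel = 2*2 = 4.
Iteration 3: no further components; recursion stops.
SUM(need) = 1 + 1 + 2 + 4 = 8.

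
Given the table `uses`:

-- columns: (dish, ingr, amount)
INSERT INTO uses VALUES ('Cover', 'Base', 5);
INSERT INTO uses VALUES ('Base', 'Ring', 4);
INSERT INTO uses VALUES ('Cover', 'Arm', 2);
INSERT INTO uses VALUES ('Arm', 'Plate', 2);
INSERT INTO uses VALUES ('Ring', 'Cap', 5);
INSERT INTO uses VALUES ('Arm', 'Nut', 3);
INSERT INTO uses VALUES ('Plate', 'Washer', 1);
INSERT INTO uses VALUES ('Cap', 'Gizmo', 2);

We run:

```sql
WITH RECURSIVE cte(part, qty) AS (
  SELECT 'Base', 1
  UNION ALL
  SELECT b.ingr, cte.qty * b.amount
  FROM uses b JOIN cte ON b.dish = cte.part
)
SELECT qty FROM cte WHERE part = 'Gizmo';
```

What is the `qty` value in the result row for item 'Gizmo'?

40

Base: (Base, qty=1).
Iteration 1: components of {Base} -> Ring = 1*4 = 4.
Iteration 2: components of {Ring} -> Cap = 4*5 = 20.
Iteration 3: components of {Cap} -> Gizmo = 20*2 = 40.
Iteration 4: no further components; recursion stops.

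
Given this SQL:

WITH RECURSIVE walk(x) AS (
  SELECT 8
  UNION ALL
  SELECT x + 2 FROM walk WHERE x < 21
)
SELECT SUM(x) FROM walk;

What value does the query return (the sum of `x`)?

Base: x=8.
Iteration 1: 8 < 21 holds -> x = 8 + 2 = 10.
Iteration 2: 10 < 21 holds -> x = 10 + 2 = 12.
Iteration 3: 12 < 21 holds -> x = 12 + 2 = 14.
Iteration 4: 14 < 21 holds -> x = 14 + 2 = 16.
Iteration 5: 16 < 21 holds -> x = 16 + 2 = 18.
Iteration 6: 18 < 21 holds -> x = 18 + 2 = 20.
Iteration 7: 20 < 21 holds -> x = 20 + 2 = 22.
Iteration 8: 22 < 21 fails; recursion stops.
SUM(x) = 8 + 10 + 12 + 14 + 16 + 18 + 20 + 22 = 120.

120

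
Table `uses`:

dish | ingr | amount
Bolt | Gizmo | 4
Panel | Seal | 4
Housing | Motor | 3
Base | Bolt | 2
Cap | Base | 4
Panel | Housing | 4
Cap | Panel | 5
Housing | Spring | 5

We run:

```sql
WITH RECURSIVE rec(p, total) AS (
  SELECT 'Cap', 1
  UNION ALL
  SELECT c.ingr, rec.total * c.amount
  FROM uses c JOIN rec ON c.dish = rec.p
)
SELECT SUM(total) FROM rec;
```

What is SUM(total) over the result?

Base: (Cap, total=1).
Iteration 1: components of {Cap} -> Base = 1*4 = 4, Panel = 1*5 = 5.
Iteration 2: components of {Base,Panel} -> Bolt = 4*2 = 8, Housing = 5*4 = 20, Seal = 5*4 = 20.
Iteration 3: components of {Bolt,Housing,Seal} -> Gizmo = 8*4 = 32, Motor = 20*3 = 60, Spring = 20*5 = 100.
Iteration 4: no further components; recursion stops.
SUM(total) = 1 + 5 + 4 + 20 + 20 + 8 + 100 + 60 + 32 = 250.

250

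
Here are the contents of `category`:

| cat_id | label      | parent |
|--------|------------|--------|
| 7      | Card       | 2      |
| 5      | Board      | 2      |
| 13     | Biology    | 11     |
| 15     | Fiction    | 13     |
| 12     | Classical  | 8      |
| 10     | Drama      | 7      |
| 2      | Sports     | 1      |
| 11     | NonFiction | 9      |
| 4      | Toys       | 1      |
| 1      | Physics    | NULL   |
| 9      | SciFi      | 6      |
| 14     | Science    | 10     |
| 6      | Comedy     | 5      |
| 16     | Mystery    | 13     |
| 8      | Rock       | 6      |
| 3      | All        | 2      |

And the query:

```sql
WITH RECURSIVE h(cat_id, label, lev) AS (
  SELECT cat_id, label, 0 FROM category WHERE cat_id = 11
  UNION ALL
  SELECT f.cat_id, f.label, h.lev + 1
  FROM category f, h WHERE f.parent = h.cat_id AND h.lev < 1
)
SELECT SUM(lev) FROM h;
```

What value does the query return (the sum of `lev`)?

1

Base: cat_id=11 (NonFiction) at lev 0.
Iteration 1: rows with parent in {11} -> Biology (id 13, lev 1).
Iteration 2: lev < 1 fails for all current rows; recursion stops.
SUM(lev) = 0 + 1 = 1.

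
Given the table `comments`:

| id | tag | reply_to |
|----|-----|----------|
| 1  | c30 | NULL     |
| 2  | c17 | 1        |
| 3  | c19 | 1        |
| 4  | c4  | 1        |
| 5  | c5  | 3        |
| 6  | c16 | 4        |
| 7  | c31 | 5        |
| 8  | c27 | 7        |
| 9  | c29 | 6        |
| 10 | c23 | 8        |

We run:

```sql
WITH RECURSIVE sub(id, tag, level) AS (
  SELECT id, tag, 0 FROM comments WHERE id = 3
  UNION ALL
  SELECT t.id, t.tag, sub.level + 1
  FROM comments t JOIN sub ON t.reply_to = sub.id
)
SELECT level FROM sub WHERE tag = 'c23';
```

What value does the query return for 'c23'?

Base: id=3 (c19) at level 0.
Iteration 1: rows with reply_to in {3} -> c5 (id 5, level 1).
Iteration 2: rows with reply_to in {5} -> c31 (id 7, level 2).
Iteration 3: rows with reply_to in {7} -> c27 (id 8, level 3).
Iteration 4: rows with reply_to in {8} -> c23 (id 10, level 4).
Iteration 5: no rows with reply_to in {10}; recursion stops.

4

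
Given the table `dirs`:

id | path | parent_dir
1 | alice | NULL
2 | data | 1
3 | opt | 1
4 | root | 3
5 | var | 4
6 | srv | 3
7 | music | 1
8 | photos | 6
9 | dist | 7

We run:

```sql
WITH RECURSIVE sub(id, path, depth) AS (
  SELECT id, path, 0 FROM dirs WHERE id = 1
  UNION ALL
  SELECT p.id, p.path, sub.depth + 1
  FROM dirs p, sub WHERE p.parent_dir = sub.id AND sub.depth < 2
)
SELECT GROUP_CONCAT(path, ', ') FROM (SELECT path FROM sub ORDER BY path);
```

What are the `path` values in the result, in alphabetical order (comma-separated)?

Base: id=1 (alice) at depth 0.
Iteration 1: rows with parent_dir in {1} -> data (id 2, depth 1), opt (id 3, depth 1), music (id 7, depth 1).
Iteration 2: rows with parent_dir in {2,3,7} -> root (id 4, depth 2), srv (id 6, depth 2), dist (id 9, depth 2).
Iteration 3: depth < 2 fails for all current rows; recursion stops.

alice, data, dist, music, opt, root, srv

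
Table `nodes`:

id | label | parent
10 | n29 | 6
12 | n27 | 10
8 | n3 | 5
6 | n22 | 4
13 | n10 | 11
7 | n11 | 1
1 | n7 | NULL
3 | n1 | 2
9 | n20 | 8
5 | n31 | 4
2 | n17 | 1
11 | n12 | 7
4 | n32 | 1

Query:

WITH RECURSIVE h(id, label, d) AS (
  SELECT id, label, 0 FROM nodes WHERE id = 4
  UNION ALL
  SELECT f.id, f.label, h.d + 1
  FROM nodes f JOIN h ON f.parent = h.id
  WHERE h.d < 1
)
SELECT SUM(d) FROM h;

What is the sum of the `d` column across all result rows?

Base: id=4 (n32) at d 0.
Iteration 1: rows with parent in {4} -> n31 (id 5, d 1), n22 (id 6, d 1).
Iteration 2: d < 1 fails for all current rows; recursion stops.
SUM(d) = 0 + 1 + 1 = 2.

2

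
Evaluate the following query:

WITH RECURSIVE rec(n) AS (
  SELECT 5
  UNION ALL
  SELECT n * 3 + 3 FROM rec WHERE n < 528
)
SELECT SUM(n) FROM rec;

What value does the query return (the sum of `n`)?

2357

Base: n=5.
Iteration 1: 5 < 528 holds -> n = 5 * 3 + 3 = 18.
Iteration 2: 18 < 528 holds -> n = 18 * 3 + 3 = 57.
Iteration 3: 57 < 528 holds -> n = 57 * 3 + 3 = 174.
Iteration 4: 174 < 528 holds -> n = 174 * 3 + 3 = 525.
Iteration 5: 525 < 528 holds -> n = 525 * 3 + 3 = 1578.
Iteration 6: 1578 < 528 fails; recursion stops.
SUM(n) = 5 + 18 + 57 + 174 + 525 + 1578 = 2357.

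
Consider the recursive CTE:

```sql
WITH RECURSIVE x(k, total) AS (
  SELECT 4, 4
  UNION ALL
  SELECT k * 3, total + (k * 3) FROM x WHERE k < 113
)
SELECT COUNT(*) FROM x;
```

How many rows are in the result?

Base: k=4, total=4.
Iteration 1: 4 < 113 holds -> k = 4 * 3 = 12, total = 4 + 12 = 16.
Iteration 2: 12 < 113 holds -> k = 12 * 3 = 36, total = 16 + 36 = 52.
Iteration 3: 36 < 113 holds -> k = 36 * 3 = 108, total = 52 + 108 = 160.
Iteration 4: 108 < 113 holds -> k = 108 * 3 = 324, total = 160 + 324 = 484.
Iteration 5: 324 < 113 fails; recursion stops.
Total rows emitted: 5.

5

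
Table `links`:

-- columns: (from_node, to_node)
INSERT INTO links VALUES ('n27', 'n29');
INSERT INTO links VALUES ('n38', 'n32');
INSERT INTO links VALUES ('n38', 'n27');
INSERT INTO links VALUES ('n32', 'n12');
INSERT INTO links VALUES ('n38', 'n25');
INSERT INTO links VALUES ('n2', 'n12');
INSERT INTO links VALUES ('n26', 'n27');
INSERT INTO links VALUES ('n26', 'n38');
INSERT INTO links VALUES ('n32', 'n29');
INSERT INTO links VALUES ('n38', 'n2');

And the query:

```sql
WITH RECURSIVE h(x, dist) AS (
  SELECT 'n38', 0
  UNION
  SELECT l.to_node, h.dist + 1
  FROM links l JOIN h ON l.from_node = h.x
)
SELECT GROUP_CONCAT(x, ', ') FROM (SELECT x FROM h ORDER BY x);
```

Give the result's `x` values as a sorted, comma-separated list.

Base: (n38, dist=0).
Iteration 1: edges from {n38} -> (n2, dist=1), (n25, dist=1), (n27, dist=1), (n32, dist=1).
Iteration 2: edges from {n2,n25,n27,n32} -> (n12, dist=2), (n29, dist=2). [UNION drops 2 duplicate row(s)]
Iteration 3: no outgoing edges from {n12,n29}; recursion stops.

n12, n2, n25, n27, n29, n32, n38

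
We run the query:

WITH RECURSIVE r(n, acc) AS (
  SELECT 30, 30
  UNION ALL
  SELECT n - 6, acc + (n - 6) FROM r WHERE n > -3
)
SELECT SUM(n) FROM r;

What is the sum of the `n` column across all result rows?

Base: n=30, acc=30.
Iteration 1: 30 > -3 holds -> n = 30 - 6 = 24, acc = 30 + 24 = 54.
Iteration 2: 24 > -3 holds -> n = 24 - 6 = 18, acc = 54 + 18 = 72.
Iteration 3: 18 > -3 holds -> n = 18 - 6 = 12, acc = 72 + 12 = 84.
Iteration 4: 12 > -3 holds -> n = 12 - 6 = 6, acc = 84 + 6 = 90.
Iteration 5: 6 > -3 holds -> n = 6 - 6 = 0, acc = 90 + 0 = 90.
Iteration 6: 0 > -3 holds -> n = 0 - 6 = -6, acc = 90 + -6 = 84.
Iteration 7: -6 > -3 fails; recursion stops.
SUM(n) = 30 + 24 + 18 + 12 + 6 + 0 + -6 = 84.

84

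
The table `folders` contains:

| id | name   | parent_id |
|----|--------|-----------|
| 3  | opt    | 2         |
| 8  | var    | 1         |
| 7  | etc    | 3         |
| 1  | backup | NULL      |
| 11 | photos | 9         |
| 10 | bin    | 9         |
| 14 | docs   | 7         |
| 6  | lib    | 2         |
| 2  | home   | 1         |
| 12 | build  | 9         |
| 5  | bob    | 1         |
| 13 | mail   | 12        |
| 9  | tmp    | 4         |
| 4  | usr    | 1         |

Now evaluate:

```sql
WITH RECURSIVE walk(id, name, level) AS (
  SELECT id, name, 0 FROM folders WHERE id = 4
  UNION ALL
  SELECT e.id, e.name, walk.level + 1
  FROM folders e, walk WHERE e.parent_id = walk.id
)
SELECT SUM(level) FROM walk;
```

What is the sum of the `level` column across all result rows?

10

Base: id=4 (usr) at level 0.
Iteration 1: rows with parent_id in {4} -> tmp (id 9, level 1).
Iteration 2: rows with parent_id in {9} -> bin (id 10, level 2), photos (id 11, level 2), build (id 12, level 2).
Iteration 3: rows with parent_id in {10,11,12} -> mail (id 13, level 3).
Iteration 4: no rows with parent_id in {13}; recursion stops.
SUM(level) = 0 + 1 + 2 + 2 + 2 + 3 = 10.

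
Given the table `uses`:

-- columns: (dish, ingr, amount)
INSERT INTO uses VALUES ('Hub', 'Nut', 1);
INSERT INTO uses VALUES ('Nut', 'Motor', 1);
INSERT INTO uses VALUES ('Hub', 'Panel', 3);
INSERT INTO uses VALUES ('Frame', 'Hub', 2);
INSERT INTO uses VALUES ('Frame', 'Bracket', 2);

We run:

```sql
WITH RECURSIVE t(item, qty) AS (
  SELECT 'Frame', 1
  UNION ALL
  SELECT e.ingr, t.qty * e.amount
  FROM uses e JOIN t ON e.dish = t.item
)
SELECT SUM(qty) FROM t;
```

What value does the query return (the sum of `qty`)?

Base: (Frame, qty=1).
Iteration 1: components of {Frame} -> Bracket = 1*2 = 2, Hub = 1*2 = 2.
Iteration 2: components of {Bracket,Hub} -> Nut = 2*1 = 2, Panel = 2*3 = 6.
Iteration 3: components of {Nut,Panel} -> Motor = 2*1 = 2.
Iteration 4: no further components; recursion stops.
SUM(qty) = 1 + 2 + 2 + 6 + 2 + 2 = 15.

15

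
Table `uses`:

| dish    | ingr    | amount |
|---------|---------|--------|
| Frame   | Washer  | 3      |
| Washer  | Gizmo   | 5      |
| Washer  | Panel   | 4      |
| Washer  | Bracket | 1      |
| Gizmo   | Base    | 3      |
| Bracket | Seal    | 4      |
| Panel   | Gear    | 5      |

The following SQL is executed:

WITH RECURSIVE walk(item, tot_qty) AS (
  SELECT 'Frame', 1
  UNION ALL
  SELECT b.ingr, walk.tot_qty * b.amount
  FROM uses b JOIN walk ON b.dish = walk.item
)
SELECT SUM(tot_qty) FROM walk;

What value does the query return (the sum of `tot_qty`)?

Base: (Frame, tot_qty=1).
Iteration 1: components of {Frame} -> Washer = 1*3 = 3.
Iteration 2: components of {Washer} -> Bracket = 3*1 = 3, Gizmo = 3*5 = 15, Panel = 3*4 = 12.
Iteration 3: components of {Bracket,Gizmo,Panel} -> Base = 15*3 = 45, Gear = 12*5 = 60, Seal = 3*4 = 12.
Iteration 4: no further components; recursion stops.
SUM(tot_qty) = 1 + 3 + 15 + 12 + 3 + 45 + 60 + 12 = 151.

151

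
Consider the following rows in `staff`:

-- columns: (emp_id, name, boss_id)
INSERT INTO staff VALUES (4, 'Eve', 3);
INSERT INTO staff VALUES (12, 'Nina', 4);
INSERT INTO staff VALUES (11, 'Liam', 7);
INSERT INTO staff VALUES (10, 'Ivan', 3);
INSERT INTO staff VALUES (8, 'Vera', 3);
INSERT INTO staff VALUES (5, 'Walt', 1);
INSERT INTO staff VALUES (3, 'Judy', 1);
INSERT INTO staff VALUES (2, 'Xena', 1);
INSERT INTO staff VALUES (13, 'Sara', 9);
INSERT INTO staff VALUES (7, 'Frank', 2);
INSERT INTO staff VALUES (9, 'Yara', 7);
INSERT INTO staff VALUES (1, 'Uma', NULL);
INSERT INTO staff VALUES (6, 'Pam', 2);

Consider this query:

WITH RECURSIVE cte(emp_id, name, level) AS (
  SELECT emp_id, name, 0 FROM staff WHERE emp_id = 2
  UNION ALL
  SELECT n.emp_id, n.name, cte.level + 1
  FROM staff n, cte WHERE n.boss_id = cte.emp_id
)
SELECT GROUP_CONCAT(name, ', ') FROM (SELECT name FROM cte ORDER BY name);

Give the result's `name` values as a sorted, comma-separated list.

Base: emp_id=2 (Xena) at level 0.
Iteration 1: rows with boss_id in {2} -> Pam (id 6, level 1), Frank (id 7, level 1).
Iteration 2: rows with boss_id in {6,7} -> Yara (id 9, level 2), Liam (id 11, level 2).
Iteration 3: rows with boss_id in {9,11} -> Sara (id 13, level 3).
Iteration 4: no rows with boss_id in {13}; recursion stops.

Frank, Liam, Pam, Sara, Xena, Yara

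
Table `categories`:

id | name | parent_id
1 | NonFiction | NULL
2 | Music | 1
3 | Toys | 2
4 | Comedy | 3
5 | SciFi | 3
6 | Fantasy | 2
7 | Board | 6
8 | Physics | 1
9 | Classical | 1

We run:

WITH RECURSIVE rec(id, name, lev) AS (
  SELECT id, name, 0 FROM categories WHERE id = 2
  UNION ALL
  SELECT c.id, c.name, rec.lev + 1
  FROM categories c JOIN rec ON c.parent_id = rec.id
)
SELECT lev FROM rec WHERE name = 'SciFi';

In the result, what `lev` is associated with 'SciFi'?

Base: id=2 (Music) at lev 0.
Iteration 1: rows with parent_id in {2} -> Toys (id 3, lev 1), Fantasy (id 6, lev 1).
Iteration 2: rows with parent_id in {3,6} -> Comedy (id 4, lev 2), SciFi (id 5, lev 2), Board (id 7, lev 2).
Iteration 3: no rows with parent_id in {4,5,7}; recursion stops.

2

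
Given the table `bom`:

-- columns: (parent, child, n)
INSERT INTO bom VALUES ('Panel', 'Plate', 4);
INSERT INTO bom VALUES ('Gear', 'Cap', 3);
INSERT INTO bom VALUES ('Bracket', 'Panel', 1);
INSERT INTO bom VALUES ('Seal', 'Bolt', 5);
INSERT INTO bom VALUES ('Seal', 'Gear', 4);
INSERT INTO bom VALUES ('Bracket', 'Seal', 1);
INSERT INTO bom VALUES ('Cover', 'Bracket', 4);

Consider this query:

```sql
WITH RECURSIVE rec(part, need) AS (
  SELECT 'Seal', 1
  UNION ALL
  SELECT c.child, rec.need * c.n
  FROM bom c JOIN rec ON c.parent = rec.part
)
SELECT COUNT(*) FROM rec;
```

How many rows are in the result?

Base: (Seal, need=1).
Iteration 1: components of {Seal} -> Bolt = 1*5 = 5, Gear = 1*4 = 4.
Iteration 2: components of {Bolt,Gear} -> Cap = 4*3 = 12.
Iteration 3: no further components; recursion stops.
Total rows emitted: 4.

4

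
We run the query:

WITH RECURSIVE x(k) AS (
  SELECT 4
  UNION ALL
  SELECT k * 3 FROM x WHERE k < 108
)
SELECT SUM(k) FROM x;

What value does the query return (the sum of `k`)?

160

Base: k=4.
Iteration 1: 4 < 108 holds -> k = 4 * 3 = 12.
Iteration 2: 12 < 108 holds -> k = 12 * 3 = 36.
Iteration 3: 36 < 108 holds -> k = 36 * 3 = 108.
Iteration 4: 108 < 108 fails; recursion stops.
SUM(k) = 4 + 12 + 36 + 108 = 160.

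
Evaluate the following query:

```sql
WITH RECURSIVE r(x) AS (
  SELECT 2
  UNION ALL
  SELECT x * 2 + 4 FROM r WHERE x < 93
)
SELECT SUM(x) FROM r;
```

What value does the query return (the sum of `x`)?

Base: x=2.
Iteration 1: 2 < 93 holds -> x = 2 * 2 + 4 = 8.
Iteration 2: 8 < 93 holds -> x = 8 * 2 + 4 = 20.
Iteration 3: 20 < 93 holds -> x = 20 * 2 + 4 = 44.
Iteration 4: 44 < 93 holds -> x = 44 * 2 + 4 = 92.
Iteration 5: 92 < 93 holds -> x = 92 * 2 + 4 = 188.
Iteration 6: 188 < 93 fails; recursion stops.
SUM(x) = 2 + 8 + 20 + 44 + 92 + 188 = 354.

354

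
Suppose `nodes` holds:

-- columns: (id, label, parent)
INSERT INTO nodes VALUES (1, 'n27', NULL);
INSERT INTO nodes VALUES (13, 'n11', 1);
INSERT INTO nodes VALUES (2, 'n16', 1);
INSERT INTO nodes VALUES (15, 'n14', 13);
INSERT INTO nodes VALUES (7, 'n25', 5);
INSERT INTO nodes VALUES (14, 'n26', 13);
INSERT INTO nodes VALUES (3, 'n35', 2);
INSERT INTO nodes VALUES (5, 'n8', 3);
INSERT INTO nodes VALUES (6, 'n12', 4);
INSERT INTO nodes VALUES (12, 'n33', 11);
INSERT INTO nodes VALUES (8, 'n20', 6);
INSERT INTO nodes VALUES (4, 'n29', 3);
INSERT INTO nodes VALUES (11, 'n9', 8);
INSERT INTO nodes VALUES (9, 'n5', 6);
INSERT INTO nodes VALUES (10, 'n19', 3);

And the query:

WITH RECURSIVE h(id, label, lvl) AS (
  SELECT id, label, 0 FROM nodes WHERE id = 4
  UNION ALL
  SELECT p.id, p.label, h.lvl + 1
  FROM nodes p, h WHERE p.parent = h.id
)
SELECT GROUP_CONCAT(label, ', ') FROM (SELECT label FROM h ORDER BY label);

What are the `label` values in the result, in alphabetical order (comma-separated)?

n12, n20, n29, n33, n5, n9

Base: id=4 (n29) at lvl 0.
Iteration 1: rows with parent in {4} -> n12 (id 6, lvl 1).
Iteration 2: rows with parent in {6} -> n20 (id 8, lvl 2), n5 (id 9, lvl 2).
Iteration 3: rows with parent in {8,9} -> n9 (id 11, lvl 3).
Iteration 4: rows with parent in {11} -> n33 (id 12, lvl 4).
Iteration 5: no rows with parent in {12}; recursion stops.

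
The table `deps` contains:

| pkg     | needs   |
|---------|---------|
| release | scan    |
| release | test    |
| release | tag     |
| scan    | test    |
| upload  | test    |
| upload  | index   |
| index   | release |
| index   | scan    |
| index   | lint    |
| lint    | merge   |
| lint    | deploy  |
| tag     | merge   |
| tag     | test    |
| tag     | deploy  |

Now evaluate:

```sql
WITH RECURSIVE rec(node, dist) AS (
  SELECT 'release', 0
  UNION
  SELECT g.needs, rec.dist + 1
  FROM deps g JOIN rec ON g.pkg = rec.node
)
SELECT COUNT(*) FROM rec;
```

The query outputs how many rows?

7

Base: (release, dist=0).
Iteration 1: edges from {release} -> (scan, dist=1), (tag, dist=1), (test, dist=1).
Iteration 2: edges from {scan,tag,test} -> (deploy, dist=2), (merge, dist=2), (test, dist=2). [UNION drops 1 duplicate row(s)]
Iteration 3: no outgoing edges from {deploy,merge,test}; recursion stops.
Total rows emitted: 7.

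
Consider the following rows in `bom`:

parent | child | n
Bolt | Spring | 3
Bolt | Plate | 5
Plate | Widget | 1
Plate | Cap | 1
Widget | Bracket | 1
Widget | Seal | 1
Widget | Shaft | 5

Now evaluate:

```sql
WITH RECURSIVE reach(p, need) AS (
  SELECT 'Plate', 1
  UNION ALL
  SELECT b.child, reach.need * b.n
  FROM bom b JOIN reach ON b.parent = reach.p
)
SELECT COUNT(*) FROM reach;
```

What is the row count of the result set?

Base: (Plate, need=1).
Iteration 1: components of {Plate} -> Cap = 1*1 = 1, Widget = 1*1 = 1.
Iteration 2: components of {Cap,Widget} -> Bracket = 1*1 = 1, Seal = 1*1 = 1, Shaft = 1*5 = 5.
Iteration 3: no further components; recursion stops.
Total rows emitted: 6.

6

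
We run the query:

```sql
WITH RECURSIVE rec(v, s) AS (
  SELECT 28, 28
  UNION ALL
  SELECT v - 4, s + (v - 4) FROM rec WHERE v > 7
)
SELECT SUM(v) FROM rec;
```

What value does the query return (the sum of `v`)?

112

Base: v=28, s=28.
Iteration 1: 28 > 7 holds -> v = 28 - 4 = 24, s = 28 + 24 = 52.
Iteration 2: 24 > 7 holds -> v = 24 - 4 = 20, s = 52 + 20 = 72.
Iteration 3: 20 > 7 holds -> v = 20 - 4 = 16, s = 72 + 16 = 88.
Iteration 4: 16 > 7 holds -> v = 16 - 4 = 12, s = 88 + 12 = 100.
Iteration 5: 12 > 7 holds -> v = 12 - 4 = 8, s = 100 + 8 = 108.
Iteration 6: 8 > 7 holds -> v = 8 - 4 = 4, s = 108 + 4 = 112.
Iteration 7: 4 > 7 fails; recursion stops.
SUM(v) = 28 + 24 + 20 + 16 + 12 + 8 + 4 = 112.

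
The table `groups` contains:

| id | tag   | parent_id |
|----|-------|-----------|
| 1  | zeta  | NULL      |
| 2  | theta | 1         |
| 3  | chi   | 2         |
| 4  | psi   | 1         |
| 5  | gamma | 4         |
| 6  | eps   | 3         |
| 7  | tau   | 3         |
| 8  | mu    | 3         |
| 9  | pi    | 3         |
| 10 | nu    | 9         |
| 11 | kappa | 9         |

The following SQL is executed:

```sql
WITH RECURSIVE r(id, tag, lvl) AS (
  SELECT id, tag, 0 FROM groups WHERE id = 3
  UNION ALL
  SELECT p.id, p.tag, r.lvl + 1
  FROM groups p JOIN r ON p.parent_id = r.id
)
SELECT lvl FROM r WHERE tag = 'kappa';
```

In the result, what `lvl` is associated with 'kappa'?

2

Base: id=3 (chi) at lvl 0.
Iteration 1: rows with parent_id in {3} -> eps (id 6, lvl 1), tau (id 7, lvl 1), mu (id 8, lvl 1), pi (id 9, lvl 1).
Iteration 2: rows with parent_id in {6,7,8,9} -> nu (id 10, lvl 2), kappa (id 11, lvl 2).
Iteration 3: no rows with parent_id in {10,11}; recursion stops.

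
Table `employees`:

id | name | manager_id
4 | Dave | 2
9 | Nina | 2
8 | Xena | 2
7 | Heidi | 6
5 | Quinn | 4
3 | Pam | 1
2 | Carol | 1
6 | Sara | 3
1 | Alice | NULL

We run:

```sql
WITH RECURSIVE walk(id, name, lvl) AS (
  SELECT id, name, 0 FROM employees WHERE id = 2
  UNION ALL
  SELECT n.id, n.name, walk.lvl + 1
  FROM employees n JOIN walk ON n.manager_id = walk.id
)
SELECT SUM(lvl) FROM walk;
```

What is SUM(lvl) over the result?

Base: id=2 (Carol) at lvl 0.
Iteration 1: rows with manager_id in {2} -> Dave (id 4, lvl 1), Xena (id 8, lvl 1), Nina (id 9, lvl 1).
Iteration 2: rows with manager_id in {4,8,9} -> Quinn (id 5, lvl 2).
Iteration 3: no rows with manager_id in {5}; recursion stops.
SUM(lvl) = 0 + 1 + 1 + 1 + 2 = 5.

5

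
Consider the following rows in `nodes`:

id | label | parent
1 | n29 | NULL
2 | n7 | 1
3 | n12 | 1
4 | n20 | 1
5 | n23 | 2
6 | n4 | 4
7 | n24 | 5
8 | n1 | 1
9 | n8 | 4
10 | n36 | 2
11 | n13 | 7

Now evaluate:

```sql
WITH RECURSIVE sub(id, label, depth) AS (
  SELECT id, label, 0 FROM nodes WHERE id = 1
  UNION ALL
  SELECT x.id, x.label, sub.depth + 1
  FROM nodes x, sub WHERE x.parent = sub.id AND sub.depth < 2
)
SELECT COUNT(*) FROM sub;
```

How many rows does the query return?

9

Base: id=1 (n29) at depth 0.
Iteration 1: rows with parent in {1} -> n7 (id 2, depth 1), n12 (id 3, depth 1), n20 (id 4, depth 1), n1 (id 8, depth 1).
Iteration 2: rows with parent in {2,3,4,8} -> n23 (id 5, depth 2), n4 (id 6, depth 2), n8 (id 9, depth 2), n36 (id 10, depth 2).
Iteration 3: depth < 2 fails for all current rows; recursion stops.
Total rows emitted: 9.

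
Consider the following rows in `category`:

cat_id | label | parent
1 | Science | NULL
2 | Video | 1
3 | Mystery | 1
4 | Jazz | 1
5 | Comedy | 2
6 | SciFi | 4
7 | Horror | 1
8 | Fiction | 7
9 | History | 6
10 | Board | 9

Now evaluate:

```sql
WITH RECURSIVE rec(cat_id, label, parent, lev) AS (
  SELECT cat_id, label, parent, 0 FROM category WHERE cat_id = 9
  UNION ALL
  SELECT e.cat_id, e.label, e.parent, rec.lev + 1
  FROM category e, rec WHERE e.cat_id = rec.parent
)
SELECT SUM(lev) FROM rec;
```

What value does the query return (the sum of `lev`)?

Base: cat_id=9 (History), parent=6, lev 0.
Iteration 1: join on cat_id=6 -> SciFi (id 6, parent=4, lev 1).
Iteration 2: join on cat_id=4 -> Jazz (id 4, parent=1, lev 2).
Iteration 3: join on cat_id=1 -> Science (id 1, parent=NULL, lev 3).
Iteration 4: parent is NULL; no match; recursion stops.
SUM(lev) = 0 + 1 + 2 + 3 = 6.

6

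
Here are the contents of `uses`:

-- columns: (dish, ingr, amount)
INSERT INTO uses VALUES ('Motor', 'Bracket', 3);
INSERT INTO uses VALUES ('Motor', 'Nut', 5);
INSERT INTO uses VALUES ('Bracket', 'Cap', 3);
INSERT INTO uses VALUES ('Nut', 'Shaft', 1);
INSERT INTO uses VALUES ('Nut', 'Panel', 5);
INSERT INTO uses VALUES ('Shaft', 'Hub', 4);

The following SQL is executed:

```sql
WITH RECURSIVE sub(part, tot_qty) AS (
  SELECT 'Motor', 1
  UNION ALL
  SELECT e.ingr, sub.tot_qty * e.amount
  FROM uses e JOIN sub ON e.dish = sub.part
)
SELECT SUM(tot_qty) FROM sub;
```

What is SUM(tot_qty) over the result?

Base: (Motor, tot_qty=1).
Iteration 1: components of {Motor} -> Bracket = 1*3 = 3, Nut = 1*5 = 5.
Iteration 2: components of {Bracket,Nut} -> Cap = 3*3 = 9, Panel = 5*5 = 25, Shaft = 5*1 = 5.
Iteration 3: components of {Cap,Panel,Shaft} -> Hub = 5*4 = 20.
Iteration 4: no further components; recursion stops.
SUM(tot_qty) = 1 + 3 + 5 + 9 + 5 + 25 + 20 = 68.

68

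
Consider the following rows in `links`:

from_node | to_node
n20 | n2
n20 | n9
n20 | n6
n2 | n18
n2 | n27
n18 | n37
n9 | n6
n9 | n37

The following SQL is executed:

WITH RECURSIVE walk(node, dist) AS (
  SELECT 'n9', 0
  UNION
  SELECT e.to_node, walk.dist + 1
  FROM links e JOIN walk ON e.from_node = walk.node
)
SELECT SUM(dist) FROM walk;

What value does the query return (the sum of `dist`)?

2

Base: (n9, dist=0).
Iteration 1: edges from {n9} -> (n37, dist=1), (n6, dist=1).
Iteration 2: no outgoing edges from {n37,n6}; recursion stops.
SUM(dist) = 0 + 1 + 1 = 2.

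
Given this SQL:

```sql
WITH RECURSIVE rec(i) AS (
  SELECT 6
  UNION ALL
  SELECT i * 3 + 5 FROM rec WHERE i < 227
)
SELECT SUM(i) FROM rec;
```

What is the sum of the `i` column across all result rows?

330

Base: i=6.
Iteration 1: 6 < 227 holds -> i = 6 * 3 + 5 = 23.
Iteration 2: 23 < 227 holds -> i = 23 * 3 + 5 = 74.
Iteration 3: 74 < 227 holds -> i = 74 * 3 + 5 = 227.
Iteration 4: 227 < 227 fails; recursion stops.
SUM(i) = 6 + 23 + 74 + 227 = 330.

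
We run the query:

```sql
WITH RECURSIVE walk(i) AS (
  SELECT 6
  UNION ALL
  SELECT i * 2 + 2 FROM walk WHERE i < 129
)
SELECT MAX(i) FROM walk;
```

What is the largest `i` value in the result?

Base: i=6.
Iteration 1: 6 < 129 holds -> i = 6 * 2 + 2 = 14.
Iteration 2: 14 < 129 holds -> i = 14 * 2 + 2 = 30.
Iteration 3: 30 < 129 holds -> i = 30 * 2 + 2 = 62.
Iteration 4: 62 < 129 holds -> i = 62 * 2 + 2 = 126.
Iteration 5: 126 < 129 holds -> i = 126 * 2 + 2 = 254.
Iteration 6: 254 < 129 fails; recursion stops.
i values: 6, 14, 30, 62, 126, 254; the maximum is 254.

254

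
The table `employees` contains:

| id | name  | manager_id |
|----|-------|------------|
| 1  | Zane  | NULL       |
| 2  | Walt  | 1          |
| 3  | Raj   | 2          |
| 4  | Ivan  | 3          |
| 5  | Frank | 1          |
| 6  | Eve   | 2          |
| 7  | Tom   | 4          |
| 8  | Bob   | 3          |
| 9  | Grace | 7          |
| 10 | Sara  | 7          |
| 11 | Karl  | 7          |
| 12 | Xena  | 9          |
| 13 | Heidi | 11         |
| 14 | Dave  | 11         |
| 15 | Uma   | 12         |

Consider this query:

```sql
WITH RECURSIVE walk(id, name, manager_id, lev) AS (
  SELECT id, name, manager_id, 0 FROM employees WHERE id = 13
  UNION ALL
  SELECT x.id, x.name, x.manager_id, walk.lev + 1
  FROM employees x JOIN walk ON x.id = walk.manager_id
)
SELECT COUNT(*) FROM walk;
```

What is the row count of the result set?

7

Base: id=13 (Heidi), manager_id=11, lev 0.
Iteration 1: join on id=11 -> Karl (id 11, manager_id=7, lev 1).
Iteration 2: join on id=7 -> Tom (id 7, manager_id=4, lev 2).
Iteration 3: join on id=4 -> Ivan (id 4, manager_id=3, lev 3).
Iteration 4: join on id=3 -> Raj (id 3, manager_id=2, lev 4).
Iteration 5: join on id=2 -> Walt (id 2, manager_id=1, lev 5).
Iteration 6: join on id=1 -> Zane (id 1, manager_id=NULL, lev 6).
Iteration 7: manager_id is NULL; no match; recursion stops.
Total rows emitted: 7.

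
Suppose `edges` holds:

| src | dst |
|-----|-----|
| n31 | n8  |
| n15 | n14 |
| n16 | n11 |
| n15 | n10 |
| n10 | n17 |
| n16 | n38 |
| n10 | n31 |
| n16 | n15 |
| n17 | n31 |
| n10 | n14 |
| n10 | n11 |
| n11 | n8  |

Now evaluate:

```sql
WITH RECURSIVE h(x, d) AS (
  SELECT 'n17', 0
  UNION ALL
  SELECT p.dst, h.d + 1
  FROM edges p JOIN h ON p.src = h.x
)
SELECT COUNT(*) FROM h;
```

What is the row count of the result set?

Base: (n17, d=0).
Iteration 1: edges from {n17} -> (n31, d=1).
Iteration 2: edges from {n31} -> (n8, d=2).
Iteration 3: no outgoing edges from {n8}; recursion stops.
Total rows emitted: 3.

3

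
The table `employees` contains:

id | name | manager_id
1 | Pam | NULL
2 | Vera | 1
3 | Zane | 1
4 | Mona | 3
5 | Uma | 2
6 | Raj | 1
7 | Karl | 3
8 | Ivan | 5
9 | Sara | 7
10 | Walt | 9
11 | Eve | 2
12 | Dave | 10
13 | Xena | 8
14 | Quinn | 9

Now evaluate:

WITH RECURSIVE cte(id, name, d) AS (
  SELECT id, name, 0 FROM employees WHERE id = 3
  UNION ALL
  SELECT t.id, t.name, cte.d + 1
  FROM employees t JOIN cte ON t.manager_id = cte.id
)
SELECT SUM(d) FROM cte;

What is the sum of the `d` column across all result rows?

Base: id=3 (Zane) at d 0.
Iteration 1: rows with manager_id in {3} -> Mona (id 4, d 1), Karl (id 7, d 1).
Iteration 2: rows with manager_id in {4,7} -> Sara (id 9, d 2).
Iteration 3: rows with manager_id in {9} -> Walt (id 10, d 3), Quinn (id 14, d 3).
Iteration 4: rows with manager_id in {10,14} -> Dave (id 12, d 4).
Iteration 5: no rows with manager_id in {12}; recursion stops.
SUM(d) = 0 + 1 + 1 + 2 + 3 + 3 + 4 = 14.

14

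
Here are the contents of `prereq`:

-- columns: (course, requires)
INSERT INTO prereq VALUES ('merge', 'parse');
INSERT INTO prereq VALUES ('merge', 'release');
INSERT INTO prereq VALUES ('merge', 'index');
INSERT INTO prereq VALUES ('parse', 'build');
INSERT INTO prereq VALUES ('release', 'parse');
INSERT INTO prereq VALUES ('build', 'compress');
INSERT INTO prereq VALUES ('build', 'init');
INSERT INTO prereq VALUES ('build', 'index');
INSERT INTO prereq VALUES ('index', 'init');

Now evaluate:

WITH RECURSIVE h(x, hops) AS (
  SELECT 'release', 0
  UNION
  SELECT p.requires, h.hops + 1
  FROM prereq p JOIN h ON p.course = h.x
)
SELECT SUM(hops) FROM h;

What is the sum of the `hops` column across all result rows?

16

Base: (release, hops=0).
Iteration 1: edges from {release} -> (parse, hops=1).
Iteration 2: edges from {parse} -> (build, hops=2).
Iteration 3: edges from {build} -> (compress, hops=3), (index, hops=3), (init, hops=3).
Iteration 4: edges from {compress,index,init} -> (init, hops=4).
Iteration 5: no outgoing edges from {init}; recursion stops.
SUM(hops) = 0 + 1 + 2 + 3 + 3 + 3 + 4 = 16.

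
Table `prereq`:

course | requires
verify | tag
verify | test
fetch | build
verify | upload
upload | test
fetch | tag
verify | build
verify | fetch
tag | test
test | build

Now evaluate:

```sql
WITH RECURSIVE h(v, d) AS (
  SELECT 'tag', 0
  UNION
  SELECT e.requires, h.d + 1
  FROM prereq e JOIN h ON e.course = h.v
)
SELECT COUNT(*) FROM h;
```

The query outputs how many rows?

3

Base: (tag, d=0).
Iteration 1: edges from {tag} -> (test, d=1).
Iteration 2: edges from {test} -> (build, d=2).
Iteration 3: no outgoing edges from {build}; recursion stops.
Total rows emitted: 3.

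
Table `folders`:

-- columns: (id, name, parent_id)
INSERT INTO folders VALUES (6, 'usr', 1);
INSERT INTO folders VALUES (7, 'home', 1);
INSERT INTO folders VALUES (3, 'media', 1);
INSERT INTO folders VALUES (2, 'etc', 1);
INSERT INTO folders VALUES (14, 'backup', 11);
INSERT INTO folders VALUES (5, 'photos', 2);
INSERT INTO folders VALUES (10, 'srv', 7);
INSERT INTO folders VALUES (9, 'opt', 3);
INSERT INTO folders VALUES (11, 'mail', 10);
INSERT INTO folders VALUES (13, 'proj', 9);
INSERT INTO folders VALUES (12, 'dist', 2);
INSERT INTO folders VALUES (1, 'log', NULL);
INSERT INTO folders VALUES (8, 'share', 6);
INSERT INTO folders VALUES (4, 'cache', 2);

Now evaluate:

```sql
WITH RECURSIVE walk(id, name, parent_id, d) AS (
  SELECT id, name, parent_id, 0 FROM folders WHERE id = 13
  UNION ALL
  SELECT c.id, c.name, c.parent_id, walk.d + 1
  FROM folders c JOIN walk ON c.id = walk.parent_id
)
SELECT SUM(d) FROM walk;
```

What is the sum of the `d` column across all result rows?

6

Base: id=13 (proj), parent_id=9, d 0.
Iteration 1: join on id=9 -> opt (id 9, parent_id=3, d 1).
Iteration 2: join on id=3 -> media (id 3, parent_id=1, d 2).
Iteration 3: join on id=1 -> log (id 1, parent_id=NULL, d 3).
Iteration 4: parent_id is NULL; no match; recursion stops.
SUM(d) = 0 + 1 + 2 + 3 = 6.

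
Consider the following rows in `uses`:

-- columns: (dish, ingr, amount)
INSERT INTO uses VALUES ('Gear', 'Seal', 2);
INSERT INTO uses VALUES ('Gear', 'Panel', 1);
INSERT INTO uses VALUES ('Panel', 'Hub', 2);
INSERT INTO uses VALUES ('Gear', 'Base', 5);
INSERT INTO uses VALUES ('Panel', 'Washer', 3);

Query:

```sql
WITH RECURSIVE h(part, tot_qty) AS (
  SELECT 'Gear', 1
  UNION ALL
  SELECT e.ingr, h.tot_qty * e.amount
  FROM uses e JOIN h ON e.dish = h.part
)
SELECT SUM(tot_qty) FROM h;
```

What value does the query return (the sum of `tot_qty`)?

Base: (Gear, tot_qty=1).
Iteration 1: components of {Gear} -> Base = 1*5 = 5, Panel = 1*1 = 1, Seal = 1*2 = 2.
Iteration 2: components of {Base,Panel,Seal} -> Hub = 1*2 = 2, Washer = 1*3 = 3.
Iteration 3: no further components; recursion stops.
SUM(tot_qty) = 1 + 2 + 1 + 5 + 2 + 3 = 14.

14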